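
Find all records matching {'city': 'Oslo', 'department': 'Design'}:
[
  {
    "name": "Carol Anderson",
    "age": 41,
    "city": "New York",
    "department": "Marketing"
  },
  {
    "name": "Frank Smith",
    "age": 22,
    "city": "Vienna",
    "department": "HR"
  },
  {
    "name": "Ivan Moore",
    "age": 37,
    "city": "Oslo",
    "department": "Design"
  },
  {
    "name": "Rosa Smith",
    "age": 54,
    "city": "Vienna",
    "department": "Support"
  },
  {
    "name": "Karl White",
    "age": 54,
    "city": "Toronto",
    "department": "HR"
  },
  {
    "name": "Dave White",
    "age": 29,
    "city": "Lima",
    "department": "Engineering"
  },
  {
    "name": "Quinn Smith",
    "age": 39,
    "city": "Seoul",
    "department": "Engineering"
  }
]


Search criteria: {'city': 'Oslo', 'department': 'Design'}

Checking 7 records:
  Carol Anderson: {city: New York, department: Marketing}
  Frank Smith: {city: Vienna, department: HR}
  Ivan Moore: {city: Oslo, department: Design} <-- MATCH
  Rosa Smith: {city: Vienna, department: Support}
  Karl White: {city: Toronto, department: HR}
  Dave White: {city: Lima, department: Engineering}
  Quinn Smith: {city: Seoul, department: Engineering}

Matches: ["Ivan Moore"]

["Ivan Moore"]


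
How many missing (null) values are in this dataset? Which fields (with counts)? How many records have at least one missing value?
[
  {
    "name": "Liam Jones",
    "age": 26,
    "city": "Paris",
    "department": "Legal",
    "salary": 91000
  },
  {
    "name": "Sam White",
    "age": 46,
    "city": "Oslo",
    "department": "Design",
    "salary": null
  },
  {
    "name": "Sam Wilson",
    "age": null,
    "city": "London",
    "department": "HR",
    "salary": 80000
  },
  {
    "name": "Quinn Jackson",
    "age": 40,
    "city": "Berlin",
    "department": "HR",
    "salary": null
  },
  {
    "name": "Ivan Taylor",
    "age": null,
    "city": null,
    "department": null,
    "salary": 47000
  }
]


Checking for missing (null) values in 5 records:

  Liam Jones: complete
  Sam White: salary
  Sam Wilson: age
  Quinn Jackson: salary
  Ivan Taylor: age, city, department

Per field:
  name: 0 missing
  age: 2 missing
  city: 1 missing
  department: 1 missing
  salary: 2 missing

Total missing values: 6
Records with any missing: 4

6 missing values (age: 2, city: 1, department: 1, salary: 2); 4 incomplete records


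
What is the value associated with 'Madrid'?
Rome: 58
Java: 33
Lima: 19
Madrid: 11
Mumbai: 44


Looking up key 'Madrid'
Value: 11

11


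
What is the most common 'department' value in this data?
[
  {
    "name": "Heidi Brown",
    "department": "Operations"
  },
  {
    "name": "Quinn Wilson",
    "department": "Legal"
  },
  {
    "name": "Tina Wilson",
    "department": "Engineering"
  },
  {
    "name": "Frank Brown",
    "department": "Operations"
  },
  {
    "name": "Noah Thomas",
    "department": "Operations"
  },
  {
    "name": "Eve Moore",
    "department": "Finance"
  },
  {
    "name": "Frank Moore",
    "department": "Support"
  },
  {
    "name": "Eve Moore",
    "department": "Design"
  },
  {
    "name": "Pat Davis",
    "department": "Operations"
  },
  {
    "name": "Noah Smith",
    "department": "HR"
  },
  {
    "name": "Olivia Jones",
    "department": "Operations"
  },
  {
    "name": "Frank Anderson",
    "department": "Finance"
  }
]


Counting 'department' values across 12 records:

  Operations: 5 #####
  Finance: 2 ##
  Legal: 1 #
  Engineering: 1 #
  Support: 1 #
  Design: 1 #
  HR: 1 #

Most common: Operations (5 times)

Operations (5 times)


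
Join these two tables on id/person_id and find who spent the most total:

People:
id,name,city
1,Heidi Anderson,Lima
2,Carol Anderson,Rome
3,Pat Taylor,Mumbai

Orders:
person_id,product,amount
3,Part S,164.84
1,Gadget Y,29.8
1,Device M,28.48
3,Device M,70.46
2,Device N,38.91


Join on: people.id = orders.person_id

Joined rows:
  Pat Taylor (Mumbai) bought Part S for $164.84
  Heidi Anderson (Lima) bought Gadget Y for $29.8
  Heidi Anderson (Lima) bought Device M for $28.48
  Pat Taylor (Mumbai) bought Device M for $70.46
  Carol Anderson (Rome) bought Device N for $38.91

Total per person:
  Pat Taylor: $235.30
  Heidi Anderson: $58.28
  Carol Anderson: $38.91

Top spender: Pat Taylor ($235.30)

Pat Taylor ($235.30)


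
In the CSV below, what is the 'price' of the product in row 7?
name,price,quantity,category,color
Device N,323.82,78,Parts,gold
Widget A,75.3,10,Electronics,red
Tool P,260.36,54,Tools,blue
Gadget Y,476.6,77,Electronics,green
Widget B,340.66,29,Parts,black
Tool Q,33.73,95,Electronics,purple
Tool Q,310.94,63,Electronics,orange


Query: Row 7 ('Tool Q'), column 'price'
Value: 310.94

310.94


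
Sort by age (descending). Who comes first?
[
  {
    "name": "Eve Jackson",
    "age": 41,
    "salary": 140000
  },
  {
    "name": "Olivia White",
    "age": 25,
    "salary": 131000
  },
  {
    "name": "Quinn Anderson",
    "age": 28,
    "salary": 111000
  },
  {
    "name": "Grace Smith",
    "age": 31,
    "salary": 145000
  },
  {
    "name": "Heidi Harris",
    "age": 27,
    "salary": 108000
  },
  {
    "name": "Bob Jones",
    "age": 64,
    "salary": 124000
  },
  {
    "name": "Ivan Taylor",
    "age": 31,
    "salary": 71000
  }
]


Sort by: age (descending)

Sorted order:
  1. Bob Jones (age = 64)
  2. Eve Jackson (age = 41)
  3. Grace Smith (age = 31)
  4. Ivan Taylor (age = 31)
  5. Quinn Anderson (age = 28)
  6. Heidi Harris (age = 27)
  7. Olivia White (age = 25)

First: Bob Jones

Bob Jones


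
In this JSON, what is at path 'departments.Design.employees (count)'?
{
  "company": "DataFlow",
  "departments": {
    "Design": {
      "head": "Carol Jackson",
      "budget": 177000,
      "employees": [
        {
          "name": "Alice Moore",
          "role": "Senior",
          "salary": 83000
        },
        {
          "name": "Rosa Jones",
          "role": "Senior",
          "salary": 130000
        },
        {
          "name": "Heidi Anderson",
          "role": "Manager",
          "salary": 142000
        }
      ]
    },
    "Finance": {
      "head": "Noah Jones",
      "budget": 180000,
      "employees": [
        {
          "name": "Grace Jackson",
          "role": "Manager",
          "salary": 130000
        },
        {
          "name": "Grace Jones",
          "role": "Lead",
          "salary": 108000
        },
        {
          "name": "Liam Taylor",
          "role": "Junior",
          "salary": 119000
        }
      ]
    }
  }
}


Path: departments.Design.employees (count)

Navigate:
  -> departments
  -> Design
  -> employees (array, length 3)

3


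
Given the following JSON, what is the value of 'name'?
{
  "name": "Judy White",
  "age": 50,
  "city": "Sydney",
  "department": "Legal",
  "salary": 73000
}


Looking up field 'name'
Value: Judy White

Judy White


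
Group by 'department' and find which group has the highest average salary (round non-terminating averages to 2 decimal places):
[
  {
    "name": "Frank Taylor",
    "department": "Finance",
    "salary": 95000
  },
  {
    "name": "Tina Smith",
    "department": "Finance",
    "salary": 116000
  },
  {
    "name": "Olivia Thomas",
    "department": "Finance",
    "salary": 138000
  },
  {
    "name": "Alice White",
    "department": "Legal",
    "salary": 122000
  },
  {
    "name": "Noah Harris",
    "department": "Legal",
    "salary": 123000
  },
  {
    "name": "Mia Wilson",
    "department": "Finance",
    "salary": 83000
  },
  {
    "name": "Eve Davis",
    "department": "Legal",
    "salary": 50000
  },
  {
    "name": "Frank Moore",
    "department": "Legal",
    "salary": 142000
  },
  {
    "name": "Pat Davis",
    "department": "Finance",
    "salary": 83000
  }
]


Group by: department

Groups:
  Finance: 5 people, avg salary = 515000/5 = $103000
  Legal: 4 people, avg salary = 437000/4 = $109250

Highest average salary: Legal ($109250)

Legal ($109250)


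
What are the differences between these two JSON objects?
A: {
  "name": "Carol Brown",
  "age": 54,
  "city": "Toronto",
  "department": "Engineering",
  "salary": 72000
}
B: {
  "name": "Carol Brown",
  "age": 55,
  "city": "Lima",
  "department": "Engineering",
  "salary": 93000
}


Comparing each field (in key order):
  name: same
  age: DIFFERENT
  city: DIFFERENT
  department: same
  salary: DIFFERENT
Differences:
  age: 54 -> 55
  city: Toronto -> Lima
  salary: 72000 -> 93000

3 field(s) changed

3 changes: age, city, salary


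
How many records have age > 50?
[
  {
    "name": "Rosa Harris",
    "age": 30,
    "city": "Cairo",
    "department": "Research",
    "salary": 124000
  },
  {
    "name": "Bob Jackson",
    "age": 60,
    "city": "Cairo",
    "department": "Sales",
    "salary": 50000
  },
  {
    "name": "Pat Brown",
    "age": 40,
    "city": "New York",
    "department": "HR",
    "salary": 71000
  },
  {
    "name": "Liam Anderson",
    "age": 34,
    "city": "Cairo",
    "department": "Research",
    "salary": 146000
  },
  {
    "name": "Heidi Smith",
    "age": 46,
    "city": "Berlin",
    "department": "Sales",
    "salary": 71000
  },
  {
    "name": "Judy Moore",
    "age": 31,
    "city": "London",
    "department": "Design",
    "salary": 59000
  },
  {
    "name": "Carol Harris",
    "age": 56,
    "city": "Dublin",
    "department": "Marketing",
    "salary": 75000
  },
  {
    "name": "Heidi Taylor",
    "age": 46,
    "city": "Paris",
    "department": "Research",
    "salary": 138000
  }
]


Data: 8 records
Condition: age > 50

Checking each record:
  Rosa Harris: 30
  Bob Jackson: 60 MATCH
  Pat Brown: 40
  Liam Anderson: 34
  Heidi Smith: 46
  Judy Moore: 31
  Carol Harris: 56 MATCH
  Heidi Taylor: 46

Count: 2

2


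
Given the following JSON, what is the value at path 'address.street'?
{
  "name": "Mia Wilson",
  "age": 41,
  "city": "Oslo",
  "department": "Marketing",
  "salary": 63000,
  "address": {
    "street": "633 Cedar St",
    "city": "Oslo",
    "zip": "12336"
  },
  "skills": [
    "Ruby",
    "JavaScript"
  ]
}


Query: address.street
Path: address -> street
Value: 633 Cedar St

633 Cedar St


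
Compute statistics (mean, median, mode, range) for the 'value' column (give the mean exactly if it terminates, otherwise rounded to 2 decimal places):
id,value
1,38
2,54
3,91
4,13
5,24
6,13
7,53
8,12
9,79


Data: [38, 54, 91, 13, 24, 13, 53, 12, 79]
Count: 9
Sum: 377
Mean: 377/9 ≈ 41.89 (rounded to 2 decimal places)
Sorted: [12, 13, 13, 24, 38, 53, 54, 79, 91]
Median: 38.0
Mode: 13 (2 times)
Range: 91 - 12 = 79
Min: 12, Max: 91

mean≈41.89, median=38.0, mode=13, range=79


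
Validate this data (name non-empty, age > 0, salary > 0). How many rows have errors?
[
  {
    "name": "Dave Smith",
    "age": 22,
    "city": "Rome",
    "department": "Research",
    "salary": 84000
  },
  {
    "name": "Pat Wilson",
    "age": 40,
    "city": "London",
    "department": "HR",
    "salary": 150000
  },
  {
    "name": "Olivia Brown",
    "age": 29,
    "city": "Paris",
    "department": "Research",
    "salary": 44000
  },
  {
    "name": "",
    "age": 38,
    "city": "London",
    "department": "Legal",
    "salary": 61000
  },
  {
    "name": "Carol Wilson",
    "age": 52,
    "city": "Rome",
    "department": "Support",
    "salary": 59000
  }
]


Validating 5 records:
Rules: name non-empty, age > 0, salary > 0

  Row 1 (Dave Smith): OK
  Row 2 (Pat Wilson): OK
  Row 3 (Olivia Brown): OK
  Row 4 (???): empty name
  Row 5 (Carol Wilson): OK

Total errors: 1

1 errors


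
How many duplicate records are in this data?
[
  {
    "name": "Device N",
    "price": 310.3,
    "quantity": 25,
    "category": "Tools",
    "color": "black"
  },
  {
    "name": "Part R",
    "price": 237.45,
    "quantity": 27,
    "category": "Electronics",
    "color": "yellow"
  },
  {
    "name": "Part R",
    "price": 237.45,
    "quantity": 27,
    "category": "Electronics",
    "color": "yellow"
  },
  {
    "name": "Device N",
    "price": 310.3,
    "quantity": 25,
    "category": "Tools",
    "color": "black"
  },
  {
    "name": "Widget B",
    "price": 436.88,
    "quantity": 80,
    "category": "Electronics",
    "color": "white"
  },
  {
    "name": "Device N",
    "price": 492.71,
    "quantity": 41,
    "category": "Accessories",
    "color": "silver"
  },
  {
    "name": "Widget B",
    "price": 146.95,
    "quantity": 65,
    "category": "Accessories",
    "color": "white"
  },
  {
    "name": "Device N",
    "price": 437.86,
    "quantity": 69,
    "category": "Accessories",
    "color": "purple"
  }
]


Checking 8 records for duplicates:

  Row 1: Device N ($310.3, qty 25)
  Row 2: Part R ($237.45, qty 27)
  Row 3: Part R ($237.45, qty 27) <-- DUPLICATE
  Row 4: Device N ($310.3, qty 25) <-- DUPLICATE
  Row 5: Widget B ($436.88, qty 80)
  Row 6: Device N ($492.71, qty 41)
  Row 7: Widget B ($146.95, qty 65)
  Row 8: Device N ($437.86, qty 69)

Duplicates found: 2
Unique records: 6

2 duplicates, 6 unique


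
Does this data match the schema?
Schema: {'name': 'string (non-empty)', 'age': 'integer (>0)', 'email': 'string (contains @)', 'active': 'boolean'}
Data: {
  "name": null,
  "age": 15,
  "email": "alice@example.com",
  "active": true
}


Validating each field against schema:
  name: FAIL (null is not a string)
  age: OK (positive integer)
  email: OK (string with @)
  active: OK (boolean)

Result: INVALID (1 error: name)

INVALID (1 error: name)


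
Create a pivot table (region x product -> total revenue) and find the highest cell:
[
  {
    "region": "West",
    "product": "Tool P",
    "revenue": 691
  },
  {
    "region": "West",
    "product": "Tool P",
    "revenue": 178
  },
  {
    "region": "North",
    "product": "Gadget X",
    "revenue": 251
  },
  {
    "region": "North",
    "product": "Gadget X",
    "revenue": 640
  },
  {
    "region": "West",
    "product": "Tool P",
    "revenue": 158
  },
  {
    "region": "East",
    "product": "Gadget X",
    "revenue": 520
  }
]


Pivot: region (rows) x product (columns) -> total revenue

     Gadget X      Tool P      
East           520             0  
North          891             0  
West             0          1027  

Highest: West / Tool P = $1027

West / Tool P = $1027


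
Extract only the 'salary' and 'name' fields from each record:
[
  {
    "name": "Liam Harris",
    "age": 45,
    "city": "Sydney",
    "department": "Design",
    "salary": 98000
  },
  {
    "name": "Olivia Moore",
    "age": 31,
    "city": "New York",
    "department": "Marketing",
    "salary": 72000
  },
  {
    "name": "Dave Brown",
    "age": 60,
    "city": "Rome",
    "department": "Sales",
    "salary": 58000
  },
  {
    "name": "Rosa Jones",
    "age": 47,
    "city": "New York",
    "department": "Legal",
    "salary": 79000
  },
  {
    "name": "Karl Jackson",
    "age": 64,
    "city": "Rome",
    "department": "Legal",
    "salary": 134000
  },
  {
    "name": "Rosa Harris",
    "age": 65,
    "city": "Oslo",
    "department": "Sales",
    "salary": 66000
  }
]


Original: 6 records with fields: name, age, city, department, salary
Keep: ['salary', 'name']
Drop: ['age', 'city', 'department']
Result: 6 records, 2 fields each

[
  {
    "salary": 98000,
    "name": "Liam Harris"
  },
  {
    "salary": 72000,
    "name": "Olivia Moore"
  },
  {
    "salary": 58000,
    "name": "Dave Brown"
  },
  {
    "salary": 79000,
    "name": "Rosa Jones"
  },
  {
    "salary": 134000,
    "name": "Karl Jackson"
  },
  {
    "salary": 66000,
    "name": "Rosa Harris"
  }
]


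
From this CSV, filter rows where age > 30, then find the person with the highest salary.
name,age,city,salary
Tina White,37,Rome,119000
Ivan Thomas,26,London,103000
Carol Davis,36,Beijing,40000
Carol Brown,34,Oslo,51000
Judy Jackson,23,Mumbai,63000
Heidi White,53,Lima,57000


Filter: age > 30
Sort by: salary (descending)

Filtered records (4):
  Tina White, age 37, salary $119000
  Heidi White, age 53, salary $57000
  Carol Brown, age 34, salary $51000
  Carol Davis, age 36, salary $40000

Highest salary: Tina White ($119000)

Tina White


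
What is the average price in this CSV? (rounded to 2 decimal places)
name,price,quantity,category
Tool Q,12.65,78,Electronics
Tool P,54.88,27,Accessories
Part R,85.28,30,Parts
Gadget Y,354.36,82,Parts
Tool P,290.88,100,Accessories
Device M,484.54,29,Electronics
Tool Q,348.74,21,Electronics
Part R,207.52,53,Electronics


Computing average price:
Values: [12.65, 54.88, 85.28, 354.36, 290.88, 484.54, 348.74, 207.52]
Sum = 1838.85
Count = 8
Average = 1838.85/8 = 229.85625 exactly -> 229.86 (rounded half-up to 2 decimal places)

229.86


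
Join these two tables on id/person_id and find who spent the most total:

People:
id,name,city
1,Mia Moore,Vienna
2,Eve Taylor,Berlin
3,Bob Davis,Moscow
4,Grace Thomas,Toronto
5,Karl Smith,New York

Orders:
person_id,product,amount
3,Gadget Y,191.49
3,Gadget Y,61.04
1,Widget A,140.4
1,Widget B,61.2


Join on: people.id = orders.person_id

Joined rows:
  Bob Davis (Moscow) bought Gadget Y for $191.49
  Bob Davis (Moscow) bought Gadget Y for $61.04
  Mia Moore (Vienna) bought Widget A for $140.4
  Mia Moore (Vienna) bought Widget B for $61.2

Total per person:
  Bob Davis: $252.53
  Mia Moore: $201.60

Top spender: Bob Davis ($252.53)

Bob Davis ($252.53)


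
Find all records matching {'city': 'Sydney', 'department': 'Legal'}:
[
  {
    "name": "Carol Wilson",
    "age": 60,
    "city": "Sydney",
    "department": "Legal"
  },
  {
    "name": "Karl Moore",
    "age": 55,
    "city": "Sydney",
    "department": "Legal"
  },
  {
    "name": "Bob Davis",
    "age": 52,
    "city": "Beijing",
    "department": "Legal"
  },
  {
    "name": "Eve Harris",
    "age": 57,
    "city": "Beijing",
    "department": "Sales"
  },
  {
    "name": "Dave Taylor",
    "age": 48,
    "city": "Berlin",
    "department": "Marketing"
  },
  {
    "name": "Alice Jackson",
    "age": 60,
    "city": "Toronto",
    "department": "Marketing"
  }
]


Search criteria: {'city': 'Sydney', 'department': 'Legal'}

Checking 6 records:
  Carol Wilson: {city: Sydney, department: Legal} <-- MATCH
  Karl Moore: {city: Sydney, department: Legal} <-- MATCH
  Bob Davis: {city: Beijing, department: Legal}
  Eve Harris: {city: Beijing, department: Sales}
  Dave Taylor: {city: Berlin, department: Marketing}
  Alice Jackson: {city: Toronto, department: Marketing}

Matches: ["Carol Wilson", "Karl Moore"]

["Carol Wilson", "Karl Moore"]


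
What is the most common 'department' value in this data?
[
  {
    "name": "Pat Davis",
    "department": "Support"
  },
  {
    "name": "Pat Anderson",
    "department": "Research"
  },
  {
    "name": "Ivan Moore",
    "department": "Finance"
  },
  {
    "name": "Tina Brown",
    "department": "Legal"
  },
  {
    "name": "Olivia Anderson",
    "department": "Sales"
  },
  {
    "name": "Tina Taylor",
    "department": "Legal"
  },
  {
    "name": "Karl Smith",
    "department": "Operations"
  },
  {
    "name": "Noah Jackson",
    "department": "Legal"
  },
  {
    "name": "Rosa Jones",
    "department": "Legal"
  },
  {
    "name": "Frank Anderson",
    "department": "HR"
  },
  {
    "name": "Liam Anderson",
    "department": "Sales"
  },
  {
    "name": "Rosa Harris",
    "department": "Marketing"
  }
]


Counting 'department' values across 12 records:

  Legal: 4 ####
  Sales: 2 ##
  Support: 1 #
  Research: 1 #
  Finance: 1 #
  Operations: 1 #
  HR: 1 #
  Marketing: 1 #

Most common: Legal (4 times)

Legal (4 times)


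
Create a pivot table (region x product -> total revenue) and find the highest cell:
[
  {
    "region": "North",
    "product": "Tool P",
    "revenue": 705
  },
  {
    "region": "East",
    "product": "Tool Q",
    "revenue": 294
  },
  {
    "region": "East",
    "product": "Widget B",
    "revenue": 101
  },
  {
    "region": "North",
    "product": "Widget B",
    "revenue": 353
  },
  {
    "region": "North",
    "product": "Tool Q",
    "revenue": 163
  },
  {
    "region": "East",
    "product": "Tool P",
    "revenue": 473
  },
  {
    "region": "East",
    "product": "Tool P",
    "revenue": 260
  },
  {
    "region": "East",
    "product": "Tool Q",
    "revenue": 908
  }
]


Pivot: region (rows) x product (columns) -> total revenue

     Tool P        Tool Q        Widget B    
East           733          1202           101  
North          705           163           353  

Highest: East / Tool Q = $1202

East / Tool Q = $1202


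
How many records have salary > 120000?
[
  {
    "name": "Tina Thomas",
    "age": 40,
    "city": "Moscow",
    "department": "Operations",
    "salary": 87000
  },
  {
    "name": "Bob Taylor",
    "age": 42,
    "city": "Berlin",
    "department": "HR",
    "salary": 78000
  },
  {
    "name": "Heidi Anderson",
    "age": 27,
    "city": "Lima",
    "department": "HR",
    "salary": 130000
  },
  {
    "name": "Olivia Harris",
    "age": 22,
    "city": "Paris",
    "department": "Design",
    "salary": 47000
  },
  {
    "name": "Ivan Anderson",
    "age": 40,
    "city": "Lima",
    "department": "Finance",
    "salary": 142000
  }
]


Data: 5 records
Condition: salary > 120000

Checking each record:
  Tina Thomas: 87000
  Bob Taylor: 78000
  Heidi Anderson: 130000 MATCH
  Olivia Harris: 47000
  Ivan Anderson: 142000 MATCH

Count: 2

2


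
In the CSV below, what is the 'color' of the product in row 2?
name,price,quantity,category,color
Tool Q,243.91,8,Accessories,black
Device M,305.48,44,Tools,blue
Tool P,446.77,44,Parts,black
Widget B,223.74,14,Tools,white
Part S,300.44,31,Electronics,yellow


Query: Row 2 ('Device M'), column 'color'
Value: blue

blue


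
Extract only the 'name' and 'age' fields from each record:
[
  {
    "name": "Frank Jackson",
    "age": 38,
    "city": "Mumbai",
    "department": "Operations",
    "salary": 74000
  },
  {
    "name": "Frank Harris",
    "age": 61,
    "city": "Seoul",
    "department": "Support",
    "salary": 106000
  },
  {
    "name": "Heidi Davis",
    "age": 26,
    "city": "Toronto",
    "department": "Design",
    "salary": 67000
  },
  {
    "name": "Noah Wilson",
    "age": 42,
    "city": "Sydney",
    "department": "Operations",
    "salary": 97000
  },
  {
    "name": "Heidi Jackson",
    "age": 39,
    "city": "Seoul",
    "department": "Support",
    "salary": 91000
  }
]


Original: 5 records with fields: name, age, city, department, salary
Keep: ['name', 'age']
Drop: ['city', 'department', 'salary']
Result: 5 records, 2 fields each

[
  {
    "name": "Frank Jackson",
    "age": 38
  },
  {
    "name": "Frank Harris",
    "age": 61
  },
  {
    "name": "Heidi Davis",
    "age": 26
  },
  {
    "name": "Noah Wilson",
    "age": 42
  },
  {
    "name": "Heidi Jackson",
    "age": 39
  }
]


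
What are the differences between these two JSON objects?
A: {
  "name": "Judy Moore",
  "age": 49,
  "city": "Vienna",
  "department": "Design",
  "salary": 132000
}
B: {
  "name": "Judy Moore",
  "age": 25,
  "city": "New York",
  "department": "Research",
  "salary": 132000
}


Comparing each field (in key order):
  name: same
  age: DIFFERENT
  city: DIFFERENT
  department: DIFFERENT
  salary: same
Differences:
  age: 49 -> 25
  city: Vienna -> New York
  department: Design -> Research

3 field(s) changed

3 changes: age, city, department


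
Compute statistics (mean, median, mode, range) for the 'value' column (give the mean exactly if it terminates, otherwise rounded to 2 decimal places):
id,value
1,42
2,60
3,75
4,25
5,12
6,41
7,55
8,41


Data: [42, 60, 75, 25, 12, 41, 55, 41]
Count: 8
Sum: 351
Mean: 351/8 = 43.875
Sorted: [12, 25, 41, 41, 42, 55, 60, 75]
Median: 41.5
Mode: 41 (2 times)
Range: 75 - 12 = 63
Min: 12, Max: 75

mean=43.875, median=41.5, mode=41, range=63


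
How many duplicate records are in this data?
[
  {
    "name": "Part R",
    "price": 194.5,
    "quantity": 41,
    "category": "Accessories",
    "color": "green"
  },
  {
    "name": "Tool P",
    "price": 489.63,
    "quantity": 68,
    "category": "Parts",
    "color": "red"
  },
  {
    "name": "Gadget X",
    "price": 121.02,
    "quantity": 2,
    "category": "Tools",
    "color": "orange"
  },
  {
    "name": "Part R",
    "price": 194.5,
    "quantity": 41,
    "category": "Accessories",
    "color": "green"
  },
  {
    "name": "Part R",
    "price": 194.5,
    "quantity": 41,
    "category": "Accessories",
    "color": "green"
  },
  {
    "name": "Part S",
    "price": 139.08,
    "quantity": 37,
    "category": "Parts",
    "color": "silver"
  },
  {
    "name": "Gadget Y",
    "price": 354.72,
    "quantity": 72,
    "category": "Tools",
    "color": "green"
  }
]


Checking 7 records for duplicates:

  Row 1: Part R ($194.5, qty 41)
  Row 2: Tool P ($489.63, qty 68)
  Row 3: Gadget X ($121.02, qty 2)
  Row 4: Part R ($194.5, qty 41) <-- DUPLICATE
  Row 5: Part R ($194.5, qty 41) <-- DUPLICATE
  Row 6: Part S ($139.08, qty 37)
  Row 7: Gadget Y ($354.72, qty 72)

Duplicates found: 2
Unique records: 5

2 duplicates, 5 unique


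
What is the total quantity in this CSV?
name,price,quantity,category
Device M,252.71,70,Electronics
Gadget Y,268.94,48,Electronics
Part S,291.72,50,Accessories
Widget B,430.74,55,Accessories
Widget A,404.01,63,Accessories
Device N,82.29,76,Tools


Computing total quantity:
Values: [70, 48, 50, 55, 63, 76]
Sum = 362

362


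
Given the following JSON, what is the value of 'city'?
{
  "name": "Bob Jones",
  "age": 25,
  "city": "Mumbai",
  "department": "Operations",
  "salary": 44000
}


Looking up field 'city'
Value: Mumbai

Mumbai


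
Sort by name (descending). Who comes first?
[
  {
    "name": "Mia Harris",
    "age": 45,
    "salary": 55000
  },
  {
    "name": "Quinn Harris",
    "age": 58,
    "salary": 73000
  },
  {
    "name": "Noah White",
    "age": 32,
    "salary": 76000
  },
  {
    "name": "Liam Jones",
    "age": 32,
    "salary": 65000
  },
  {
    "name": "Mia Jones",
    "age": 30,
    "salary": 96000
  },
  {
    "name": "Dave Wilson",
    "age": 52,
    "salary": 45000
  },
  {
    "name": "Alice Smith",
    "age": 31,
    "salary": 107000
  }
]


Sort by: name (descending)

Sorted order:
  1. Quinn Harris (name = Quinn Harris)
  2. Noah White (name = Noah White)
  3. Mia Jones (name = Mia Jones)
  4. Mia Harris (name = Mia Harris)
  5. Liam Jones (name = Liam Jones)
  6. Dave Wilson (name = Dave Wilson)
  7. Alice Smith (name = Alice Smith)

First: Quinn Harris

Quinn Harris


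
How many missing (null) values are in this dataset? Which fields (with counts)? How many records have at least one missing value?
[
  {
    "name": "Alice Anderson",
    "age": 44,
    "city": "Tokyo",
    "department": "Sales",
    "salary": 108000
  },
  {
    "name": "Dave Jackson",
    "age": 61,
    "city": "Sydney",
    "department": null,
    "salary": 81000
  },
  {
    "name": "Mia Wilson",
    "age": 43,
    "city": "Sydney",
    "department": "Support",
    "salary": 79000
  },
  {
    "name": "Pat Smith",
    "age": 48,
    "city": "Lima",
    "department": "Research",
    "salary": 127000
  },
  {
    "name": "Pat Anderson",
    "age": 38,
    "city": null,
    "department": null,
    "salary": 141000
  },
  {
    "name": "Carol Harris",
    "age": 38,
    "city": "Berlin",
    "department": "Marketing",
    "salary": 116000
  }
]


Checking for missing (null) values in 6 records:

  Alice Anderson: complete
  Dave Jackson: department
  Mia Wilson: complete
  Pat Smith: complete
  Pat Anderson: city, department
  Carol Harris: complete

Per field:
  name: 0 missing
  age: 0 missing
  city: 1 missing
  department: 2 missing
  salary: 0 missing

Total missing values: 3
Records with any missing: 2

3 missing values (city: 1, department: 2); 2 incomplete records


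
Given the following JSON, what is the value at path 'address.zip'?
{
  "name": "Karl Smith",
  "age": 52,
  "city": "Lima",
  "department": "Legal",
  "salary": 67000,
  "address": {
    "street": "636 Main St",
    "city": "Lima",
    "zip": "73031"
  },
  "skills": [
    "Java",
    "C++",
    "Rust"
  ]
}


Query: address.zip
Path: address -> zip
Value: 73031

73031


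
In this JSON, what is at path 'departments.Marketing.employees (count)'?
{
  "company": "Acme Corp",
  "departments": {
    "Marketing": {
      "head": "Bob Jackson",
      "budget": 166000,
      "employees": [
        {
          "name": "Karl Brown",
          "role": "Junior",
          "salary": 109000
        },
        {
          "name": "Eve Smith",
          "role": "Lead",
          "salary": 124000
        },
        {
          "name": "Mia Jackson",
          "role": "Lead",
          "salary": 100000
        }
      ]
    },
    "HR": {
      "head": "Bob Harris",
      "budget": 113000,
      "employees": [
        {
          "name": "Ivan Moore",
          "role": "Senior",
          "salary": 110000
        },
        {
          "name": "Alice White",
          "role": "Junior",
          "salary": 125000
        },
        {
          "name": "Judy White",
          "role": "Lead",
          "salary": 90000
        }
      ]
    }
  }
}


Path: departments.Marketing.employees (count)

Navigate:
  -> departments
  -> Marketing
  -> employees (array, length 3)

3


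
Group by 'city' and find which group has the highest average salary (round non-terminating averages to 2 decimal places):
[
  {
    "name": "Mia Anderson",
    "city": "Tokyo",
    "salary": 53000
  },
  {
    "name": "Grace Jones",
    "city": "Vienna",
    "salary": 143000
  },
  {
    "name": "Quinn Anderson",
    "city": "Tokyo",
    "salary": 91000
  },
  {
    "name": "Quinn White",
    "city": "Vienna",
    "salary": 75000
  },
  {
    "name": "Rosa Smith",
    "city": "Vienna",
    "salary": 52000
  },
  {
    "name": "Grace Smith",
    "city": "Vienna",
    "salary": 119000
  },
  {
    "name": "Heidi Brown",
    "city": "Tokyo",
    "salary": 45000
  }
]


Group by: city

Groups:
  Tokyo: 3 people, avg salary = 189000/3 = $63000
  Vienna: 4 people, avg salary = 389000/4 = $97250

Highest average salary: Vienna ($97250)

Vienna ($97250)


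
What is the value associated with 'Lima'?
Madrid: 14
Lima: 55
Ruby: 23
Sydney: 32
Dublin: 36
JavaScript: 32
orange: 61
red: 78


Looking up key 'Lima'
Value: 55

55


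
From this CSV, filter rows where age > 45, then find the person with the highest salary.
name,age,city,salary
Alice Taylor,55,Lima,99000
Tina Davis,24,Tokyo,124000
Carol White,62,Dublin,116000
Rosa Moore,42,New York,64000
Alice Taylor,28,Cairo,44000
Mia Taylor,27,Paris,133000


Filter: age > 45
Sort by: salary (descending)

Filtered records (2):
  Carol White, age 62, salary $116000
  Alice Taylor, age 55, salary $99000

Highest salary: Carol White ($116000)

Carol White


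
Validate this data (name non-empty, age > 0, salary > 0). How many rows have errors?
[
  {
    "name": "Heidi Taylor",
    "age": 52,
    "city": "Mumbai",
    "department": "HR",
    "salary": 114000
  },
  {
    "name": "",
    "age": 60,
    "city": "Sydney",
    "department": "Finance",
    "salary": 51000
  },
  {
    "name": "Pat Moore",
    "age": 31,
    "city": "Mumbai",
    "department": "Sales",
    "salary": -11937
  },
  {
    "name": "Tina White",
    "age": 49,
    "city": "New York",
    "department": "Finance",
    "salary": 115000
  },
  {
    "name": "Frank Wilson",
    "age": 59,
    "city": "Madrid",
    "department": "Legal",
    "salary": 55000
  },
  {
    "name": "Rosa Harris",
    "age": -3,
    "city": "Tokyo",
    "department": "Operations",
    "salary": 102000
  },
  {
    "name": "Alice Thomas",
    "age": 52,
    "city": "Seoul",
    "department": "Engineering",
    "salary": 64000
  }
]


Validating 7 records:
Rules: name non-empty, age > 0, salary > 0

  Row 1 (Heidi Taylor): OK
  Row 2 (???): empty name
  Row 3 (Pat Moore): negative salary: -11937
  Row 4 (Tina White): OK
  Row 5 (Frank Wilson): OK
  Row 6 (Rosa Harris): negative age: -3
  Row 7 (Alice Thomas): OK

Total errors: 3

3 errors


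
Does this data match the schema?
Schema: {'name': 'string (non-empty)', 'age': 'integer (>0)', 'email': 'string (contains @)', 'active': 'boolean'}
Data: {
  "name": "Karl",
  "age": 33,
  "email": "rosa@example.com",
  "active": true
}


Validating each field against schema:
  name: OK (non-empty string)
  age: OK (positive integer)
  email: OK (string with @)
  active: OK (boolean)

Result: VALID

VALID


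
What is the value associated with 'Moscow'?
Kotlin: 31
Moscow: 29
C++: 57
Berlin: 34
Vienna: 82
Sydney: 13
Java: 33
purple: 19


Looking up key 'Moscow'
Value: 29

29


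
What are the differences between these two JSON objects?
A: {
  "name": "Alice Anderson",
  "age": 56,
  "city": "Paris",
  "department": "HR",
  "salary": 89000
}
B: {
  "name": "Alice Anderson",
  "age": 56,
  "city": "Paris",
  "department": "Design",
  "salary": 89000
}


Comparing each field (in key order):
  name: same
  age: same
  city: same
  department: DIFFERENT
  salary: same
Differences:
  department: HR -> Design

1 field(s) changed

1 change: department


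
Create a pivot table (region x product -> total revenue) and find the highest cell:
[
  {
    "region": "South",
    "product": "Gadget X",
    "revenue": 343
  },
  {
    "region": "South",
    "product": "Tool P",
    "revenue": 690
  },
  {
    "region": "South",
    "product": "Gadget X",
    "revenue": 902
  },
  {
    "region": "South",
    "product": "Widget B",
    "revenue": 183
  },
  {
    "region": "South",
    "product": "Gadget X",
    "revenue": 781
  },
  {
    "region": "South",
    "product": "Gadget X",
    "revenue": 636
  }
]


Pivot: region (rows) x product (columns) -> total revenue

     Gadget X      Tool P        Widget B    
South         2662           690           183  

Highest: South / Gadget X = $2662

South / Gadget X = $2662


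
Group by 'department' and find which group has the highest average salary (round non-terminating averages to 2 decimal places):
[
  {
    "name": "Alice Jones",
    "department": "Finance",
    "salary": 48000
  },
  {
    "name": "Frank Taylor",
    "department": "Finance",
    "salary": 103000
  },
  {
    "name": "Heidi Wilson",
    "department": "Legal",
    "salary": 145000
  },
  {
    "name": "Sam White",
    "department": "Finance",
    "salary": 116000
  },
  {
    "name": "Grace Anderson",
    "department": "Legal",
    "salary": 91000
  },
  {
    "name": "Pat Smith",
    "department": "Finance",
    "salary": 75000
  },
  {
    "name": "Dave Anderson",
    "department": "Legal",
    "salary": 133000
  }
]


Group by: department

Groups:
  Finance: 4 people, avg salary = 342000/4 = $85500
  Legal: 3 people, avg salary = 369000/3 = $123000

Highest average salary: Legal ($123000)

Legal ($123000)


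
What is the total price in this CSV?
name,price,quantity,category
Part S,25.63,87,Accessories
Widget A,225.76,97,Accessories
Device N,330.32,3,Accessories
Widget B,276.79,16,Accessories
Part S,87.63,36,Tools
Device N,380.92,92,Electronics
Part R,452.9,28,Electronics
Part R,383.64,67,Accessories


Computing total price:
Values: [25.63, 225.76, 330.32, 276.79, 87.63, 380.92, 452.9, 383.64]
Sum = 2163.59

2163.59


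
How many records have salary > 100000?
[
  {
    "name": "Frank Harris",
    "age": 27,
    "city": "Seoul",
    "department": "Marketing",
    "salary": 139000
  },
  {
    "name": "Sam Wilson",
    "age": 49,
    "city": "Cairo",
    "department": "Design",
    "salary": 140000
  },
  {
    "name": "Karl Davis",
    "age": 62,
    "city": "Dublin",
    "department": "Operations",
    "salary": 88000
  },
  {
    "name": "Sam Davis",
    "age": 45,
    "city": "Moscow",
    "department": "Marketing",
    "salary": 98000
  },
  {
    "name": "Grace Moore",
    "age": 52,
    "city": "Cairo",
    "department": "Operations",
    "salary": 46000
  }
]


Data: 5 records
Condition: salary > 100000

Checking each record:
  Frank Harris: 139000 MATCH
  Sam Wilson: 140000 MATCH
  Karl Davis: 88000
  Sam Davis: 98000
  Grace Moore: 46000

Count: 2

2


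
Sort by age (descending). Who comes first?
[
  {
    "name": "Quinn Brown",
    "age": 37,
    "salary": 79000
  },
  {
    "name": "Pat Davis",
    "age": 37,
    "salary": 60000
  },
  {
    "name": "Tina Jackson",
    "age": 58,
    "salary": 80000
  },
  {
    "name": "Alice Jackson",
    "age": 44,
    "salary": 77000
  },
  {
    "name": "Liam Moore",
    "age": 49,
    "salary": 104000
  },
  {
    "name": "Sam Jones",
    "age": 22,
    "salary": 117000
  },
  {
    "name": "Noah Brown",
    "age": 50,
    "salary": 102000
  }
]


Sort by: age (descending)

Sorted order:
  1. Tina Jackson (age = 58)
  2. Noah Brown (age = 50)
  3. Liam Moore (age = 49)
  4. Alice Jackson (age = 44)
  5. Quinn Brown (age = 37)
  6. Pat Davis (age = 37)
  7. Sam Jones (age = 22)

First: Tina Jackson

Tina Jackson


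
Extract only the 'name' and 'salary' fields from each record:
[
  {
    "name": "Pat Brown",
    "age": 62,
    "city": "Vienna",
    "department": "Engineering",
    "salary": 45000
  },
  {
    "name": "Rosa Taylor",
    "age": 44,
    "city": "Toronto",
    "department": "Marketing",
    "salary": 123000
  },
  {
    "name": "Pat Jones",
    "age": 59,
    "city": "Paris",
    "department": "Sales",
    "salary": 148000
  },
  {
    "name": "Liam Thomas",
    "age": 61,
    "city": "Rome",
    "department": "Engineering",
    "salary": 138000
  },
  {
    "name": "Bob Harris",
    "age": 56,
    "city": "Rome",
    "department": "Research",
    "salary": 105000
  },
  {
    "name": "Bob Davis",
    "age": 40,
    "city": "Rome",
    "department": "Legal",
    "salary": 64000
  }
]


Original: 6 records with fields: name, age, city, department, salary
Keep: ['name', 'salary']
Drop: ['age', 'city', 'department']
Result: 6 records, 2 fields each

[
  {
    "name": "Pat Brown",
    "salary": 45000
  },
  {
    "name": "Rosa Taylor",
    "salary": 123000
  },
  {
    "name": "Pat Jones",
    "salary": 148000
  },
  {
    "name": "Liam Thomas",
    "salary": 138000
  },
  {
    "name": "Bob Harris",
    "salary": 105000
  },
  {
    "name": "Bob Davis",
    "salary": 64000
  }
]


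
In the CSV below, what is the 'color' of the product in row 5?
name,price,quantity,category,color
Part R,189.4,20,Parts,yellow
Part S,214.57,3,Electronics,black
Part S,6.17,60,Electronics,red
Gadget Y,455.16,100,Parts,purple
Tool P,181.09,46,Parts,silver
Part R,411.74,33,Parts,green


Query: Row 5 ('Tool P'), column 'color'
Value: silver

silver


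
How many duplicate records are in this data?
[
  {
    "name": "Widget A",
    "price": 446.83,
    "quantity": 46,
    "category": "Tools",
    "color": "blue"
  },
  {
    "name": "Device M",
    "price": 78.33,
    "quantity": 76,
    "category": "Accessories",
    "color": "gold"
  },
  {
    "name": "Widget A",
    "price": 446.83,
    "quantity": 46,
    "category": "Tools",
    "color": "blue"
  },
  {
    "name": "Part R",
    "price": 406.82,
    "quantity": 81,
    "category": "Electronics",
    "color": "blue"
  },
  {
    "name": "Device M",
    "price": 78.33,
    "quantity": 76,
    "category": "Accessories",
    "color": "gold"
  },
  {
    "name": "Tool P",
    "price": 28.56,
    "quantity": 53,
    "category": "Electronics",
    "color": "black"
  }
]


Checking 6 records for duplicates:

  Row 1: Widget A ($446.83, qty 46)
  Row 2: Device M ($78.33, qty 76)
  Row 3: Widget A ($446.83, qty 46) <-- DUPLICATE
  Row 4: Part R ($406.82, qty 81)
  Row 5: Device M ($78.33, qty 76) <-- DUPLICATE
  Row 6: Tool P ($28.56, qty 53)

Duplicates found: 2
Unique records: 4

2 duplicates, 4 unique


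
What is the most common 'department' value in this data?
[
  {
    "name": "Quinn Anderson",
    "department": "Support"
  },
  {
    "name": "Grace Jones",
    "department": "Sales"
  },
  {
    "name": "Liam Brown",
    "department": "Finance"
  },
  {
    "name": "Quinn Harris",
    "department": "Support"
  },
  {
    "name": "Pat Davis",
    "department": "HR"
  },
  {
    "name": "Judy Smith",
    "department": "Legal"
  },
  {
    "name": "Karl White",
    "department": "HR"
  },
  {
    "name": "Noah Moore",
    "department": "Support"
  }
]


Counting 'department' values across 8 records:

  Support: 3 ###
  HR: 2 ##
  Sales: 1 #
  Finance: 1 #
  Legal: 1 #

Most common: Support (3 times)

Support (3 times)
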